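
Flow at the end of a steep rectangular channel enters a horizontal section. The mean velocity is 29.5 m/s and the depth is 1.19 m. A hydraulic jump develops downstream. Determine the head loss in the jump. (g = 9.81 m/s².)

Fr₁ = V₁/√(g·y₁) = 29.5/√(9.81×1.19) = 8.63.
Sequent-depth ratio: y₂/y₁ = ½[√(1 + 8Fr₁²) − 1] = ½[√597.4 − 1] = 11.7.
y₂ = 11.7 × 1.19 = 13.9 m.
q = V₁·y₁ = 29.5 × 1.19 = 35.1 m²/s. V₂ = q/y₂ = 35.1/13.9 = 2.52 m/s. E₁ = y₁ + V₁²/2g = 45.5 m; E₂ = y₂ + V₂²/2g = 14.3 m. ΔE = E₁ − E₂ = 31.3 m.

ΔE = 31.3 m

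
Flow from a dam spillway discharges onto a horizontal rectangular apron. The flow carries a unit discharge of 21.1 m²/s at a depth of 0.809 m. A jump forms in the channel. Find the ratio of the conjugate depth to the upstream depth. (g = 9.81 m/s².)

V₁ = q/y₁ = 21.1/0.809 = 26.1 m/s. Fr₁ = V₁/√(g·y₁) = 26.1/√(9.81×0.809) = 9.26.
Conjugate-depth relation: y₂/y₁ = ½[√(1 + 8Fr₁²) − 1] = ½[√686.7 − 1] = 12.6.

y₂/y₁ = 12.6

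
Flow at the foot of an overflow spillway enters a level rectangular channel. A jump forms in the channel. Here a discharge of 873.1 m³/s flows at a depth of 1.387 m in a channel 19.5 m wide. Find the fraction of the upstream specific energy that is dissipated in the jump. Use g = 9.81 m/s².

q = Q/b = 873.1/19.5 = 44.77 m²/s; V₁ = q/y₁ = 32.28 m/s. Fr₁ = V₁/√(g·y₁) = 8.751.
Bélanger equation: y₂/y₁ = ½[√(1 + 8Fr₁²) − 1] = ½[√613.70 − 1] = 11.89.
y₂ = 11.89 × 1.387 = 16.49 m.
E₁ = y₁ + V₁²/2g = 54.50 m. ΔE = (y₂ − y₁)³/(4y₁y₂) = 37.64 m. ΔE/E₁ = 37.64/54.50 = 0.691.

ΔE/E₁ = 0.691 (69.1%)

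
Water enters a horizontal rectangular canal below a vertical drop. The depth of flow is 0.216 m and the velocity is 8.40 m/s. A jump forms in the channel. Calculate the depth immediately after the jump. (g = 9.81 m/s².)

y₂ = 1.66 m

Fr₁ = V₁/√(g·y₁) = 8.40/√(9.81×0.216) = 5.77.
Sequent-depth ratio: y₂/y₁ = ½[√(1 + 8Fr₁²) − 1] = ½[√267.4 − 1] = 7.68.
y₂ = 7.68 × 0.216 = 1.66 m.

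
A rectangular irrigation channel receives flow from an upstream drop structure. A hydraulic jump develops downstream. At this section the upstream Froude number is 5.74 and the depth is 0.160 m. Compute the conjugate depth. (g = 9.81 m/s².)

Fr₁ = 5.74 (given).
Bélanger equation: y₂/y₁ = ½[√(1 + 8Fr₁²) − 1] = ½[√264.6 − 1] = 7.63.
y₂ = 7.63 × 0.160 = 1.22 m.

y₂ = 1.22 m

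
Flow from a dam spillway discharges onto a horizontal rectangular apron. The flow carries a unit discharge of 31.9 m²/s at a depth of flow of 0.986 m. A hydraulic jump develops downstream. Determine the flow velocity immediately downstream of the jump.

V₂ = 2.28 m/s

V₁ = q/y₁ = 31.9/0.986 = 32.4 m/s. Fr₁ = V₁/√(g·y₁) = 32.4/√(9.81×0.986) = 10.4.
Bélanger equation: y₂/y₁ = ½[√(1 + 8Fr₁²) − 1] = ½[√866.7 − 1] = 14.2.
y₂ = 14.2 × 0.986 = 14.0 m.
V₂ = q/y₂ = 31.9/14.0 = 2.28 m/s.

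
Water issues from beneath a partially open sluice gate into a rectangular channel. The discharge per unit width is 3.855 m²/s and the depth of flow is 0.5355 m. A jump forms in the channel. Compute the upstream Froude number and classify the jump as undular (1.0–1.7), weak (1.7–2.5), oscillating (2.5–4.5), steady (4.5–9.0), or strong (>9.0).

V₁ = q/y₁ = 3.855/0.5355 = 7.199 m/s. Fr₁ = V₁/√(g·y₁) = 7.199/√(9.81×0.5355) = 3.141.
Fr₁ = 3.141 lies in the oscillating range.

Fr₁ = 3.141; oscillating jump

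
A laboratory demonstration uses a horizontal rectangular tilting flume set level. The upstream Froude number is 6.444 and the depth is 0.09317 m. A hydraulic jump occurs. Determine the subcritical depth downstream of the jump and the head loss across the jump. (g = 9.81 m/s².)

Fr₁ = 6.444 (given).
Conjugate-depth relation: y₂/y₁ = ½[√(1 + 8Fr₁²) − 1] = ½[√333.20 − 1] = 8.627.
y₂ = 8.627 × 0.09317 = 0.8038 m.
V₁ = Fr₁·√(g·y₁) = 6.444×√(9.81×0.09317) = 6.161 m/s; q = V₁·y₁ = 0.5740 m²/s. V₂ = q/y₂ = 0.5740/0.8038 = 0.7141 m/s. E₁ = y₁ + V₁²/2g = 2.028 m; E₂ = y₂ + V₂²/2g = 0.8298 m. ΔE = E₁ − E₂ = 1.198 m.

y₂ = 0.8038 m; ΔE = 1.198 m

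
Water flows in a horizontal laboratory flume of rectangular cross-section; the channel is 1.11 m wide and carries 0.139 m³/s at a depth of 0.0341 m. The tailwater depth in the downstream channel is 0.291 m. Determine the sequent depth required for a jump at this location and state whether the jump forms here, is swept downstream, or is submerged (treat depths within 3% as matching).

q = Q/b = 0.139/1.11 = 0.125 m²/s; V₁ = q/y₁ = 3.67 m/s. Fr₁ = V₁/√(g·y₁) = 6.35.
Sequent-depth ratio: y₂/y₁ = ½[√(1 + 8Fr₁²) − 1] = ½[√323.5 − 1] = 8.49.
y₂ = 8.49 × 0.0341 = 0.290 m.
Tailwater y_tw = 0.291 m: y_tw ≈ y₂, so the jump forms here.

y₂ = 0.290 m; the jump forms here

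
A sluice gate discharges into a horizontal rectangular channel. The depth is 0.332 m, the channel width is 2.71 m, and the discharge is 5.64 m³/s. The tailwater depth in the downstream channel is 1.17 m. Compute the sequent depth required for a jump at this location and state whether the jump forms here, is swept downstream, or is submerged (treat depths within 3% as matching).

y₂ = 1.47 m; the jump is swept downstream

q = Q/b = 5.64/2.71 = 2.08 m²/s; V₁ = q/y₁ = 6.27 m/s. Fr₁ = V₁/√(g·y₁) = 3.47.
Bélanger equation: y₂/y₁ = ½[√(1 + 8Fr₁²) − 1] = ½[√97.52 − 1] = 4.44.
y₂ = 4.44 × 0.332 = 1.47 m.
Tailwater y_tw = 1.17 m: y_tw < y₂, so the jump is swept downstream.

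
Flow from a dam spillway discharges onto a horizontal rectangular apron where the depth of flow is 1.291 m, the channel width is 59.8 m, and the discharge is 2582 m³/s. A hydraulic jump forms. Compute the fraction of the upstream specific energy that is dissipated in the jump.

ΔE/E₁ = 0.711 (71.1%)

q = Q/b = 2582/59.8 = 43.18 m²/s; V₁ = q/y₁ = 33.44 m/s. Fr₁ = V₁/√(g·y₁) = 9.398.
Bélanger equation: y₂/y₁ = ½[√(1 + 8Fr₁²) − 1] = ½[√707.57 − 1] = 12.80.
y₂ = 12.80 × 1.291 = 16.52 m.
E₁ = y₁ + V₁²/2g = 58.30 m. ΔE = (y₂ − y₁)³/(4y₁y₂) = 41.43 m. ΔE/E₁ = 41.43/58.30 = 0.711.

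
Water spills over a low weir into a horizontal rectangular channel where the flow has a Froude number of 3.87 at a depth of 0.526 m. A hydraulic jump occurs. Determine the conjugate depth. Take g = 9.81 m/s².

Fr₁ = 3.87 (given).
Bélanger equation: y₂/y₁ = ½[√(1 + 8Fr₁²) − 1] = ½[√120.8 − 1] = 5.00.
y₂ = 5.00 × 0.526 = 2.63 m.

y₂ = 2.63 m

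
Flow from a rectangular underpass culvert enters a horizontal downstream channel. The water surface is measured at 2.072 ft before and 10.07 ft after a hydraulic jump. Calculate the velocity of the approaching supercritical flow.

For a rectangular channel the momentum equation gives q² = ½·g·y₁·y₂·(y₁ + y₂) = ½×32.2×2.072×10.07×12.14 = 4079.
q = √4079 = 63.87 ft²/s.
V₁ = q/y₁ = 63.87/2.072 = 30.82 ft/s.

V₁ = 30.82 ft/s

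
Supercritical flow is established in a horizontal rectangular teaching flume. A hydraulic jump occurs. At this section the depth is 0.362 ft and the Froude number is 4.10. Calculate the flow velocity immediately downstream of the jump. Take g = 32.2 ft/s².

V₂ = 2.63 ft/s

Fr₁ = 4.10 (given).
From the momentum equation for a rectangular channel, y₂/y₁ = ½[√(1 + 8Fr₁²) − 1] = ½[√135.5 − 1] = 5.32.
y₂ = 5.32 × 0.362 = 1.93 ft.
V₁ = Fr₁·√(g·y₁) = 4.10×√(32.2×0.362) = 14.0 ft/s; q = V₁·y₁ = 5.07 ft²/s.
V₂ = q/y₂ = 5.07/1.93 = 2.63 ft/s.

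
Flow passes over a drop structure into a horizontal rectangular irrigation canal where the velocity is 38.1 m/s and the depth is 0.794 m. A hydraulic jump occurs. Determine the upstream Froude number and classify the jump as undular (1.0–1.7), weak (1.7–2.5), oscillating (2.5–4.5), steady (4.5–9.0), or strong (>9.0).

Fr₁ = 13.7; strong jump

Fr₁ = V₁/√(g·y₁) = 38.1/√(9.81×0.794) = 13.7.
Fr₁ = 13.7 lies in the strong range.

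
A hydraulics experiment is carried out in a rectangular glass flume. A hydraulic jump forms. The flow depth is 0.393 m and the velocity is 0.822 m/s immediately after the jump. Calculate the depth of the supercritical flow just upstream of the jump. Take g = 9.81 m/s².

Fr₂ = V₂/√(g·y₂) = 0.822/√(9.81×0.393) = 0.419.
From the momentum equation (using Fr₂), y₁/y₂ = ½[√(1 + 8Fr₂²) − 1] = ½[√2.402 − 1] = 0.275.
y₁ = 0.275 × 0.393 = 0.108 m.

y₁ = 0.108 m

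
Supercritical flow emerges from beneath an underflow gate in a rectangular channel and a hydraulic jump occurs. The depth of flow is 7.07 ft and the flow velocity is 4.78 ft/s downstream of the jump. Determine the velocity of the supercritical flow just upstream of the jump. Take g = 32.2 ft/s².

V₁ = 27.9 ft/s

Fr₂ = V₂/√(g·y₂) = 4.78/√(32.2×7.07) = 0.317.
From the momentum equation (using Fr₂), y₁/y₂ = ½[√(1 + 8Fr₂²) − 1] = ½[√1.803 − 1] = 0.171.
y₁ = 0.171 × 7.07 = 1.21 ft.
V₁ = q/y₁ = 33.8/1.21 = 27.9 ft/s.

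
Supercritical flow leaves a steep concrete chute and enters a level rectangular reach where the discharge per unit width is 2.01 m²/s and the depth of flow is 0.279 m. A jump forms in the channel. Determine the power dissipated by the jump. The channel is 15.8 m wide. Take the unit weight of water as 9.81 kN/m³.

P = 392 kW

V₁ = q/y₁ = 2.01/0.279 = 7.20 m/s. Fr₁ = V₁/√(g·y₁) = 7.20/√(9.81×0.279) = 4.35.
Bélanger equation: y₂/y₁ = ½[√(1 + 8Fr₁²) − 1] = ½[√152.7 − 1] = 5.68.
y₂ = 5.68 × 0.279 = 1.58 m.
Head loss: ΔE = (y₂ − y₁)³/(4y₁y₂) = (1.58 − 0.279)³/(4×0.279×1.58) = 2.22/1.77 = 1.26 m.
Q = q·b = 2.01 × 15.8 = 31.8 m³/s. P = γ·Q·ΔE = 9.81 × 31.8 × 1.26 = 392 kW.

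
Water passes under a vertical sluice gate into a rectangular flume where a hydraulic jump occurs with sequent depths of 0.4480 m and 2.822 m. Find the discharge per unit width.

For a rectangular channel the momentum equation gives q² = ½·g·y₁·y₂·(y₁ + y₂) = ½×9.81×0.4480×2.822×3.270 = 20.28.
q = √20.28 = 4.503 m²/s.

q = 4.503 m²/s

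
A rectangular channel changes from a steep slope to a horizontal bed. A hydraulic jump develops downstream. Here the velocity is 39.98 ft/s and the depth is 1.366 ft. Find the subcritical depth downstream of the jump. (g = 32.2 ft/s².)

Fr₁ = V₁/√(g·y₁) = 39.98/√(32.2×1.366) = 6.028.
Bélanger equation: y₂/y₁ = ½[√(1 + 8Fr₁²) − 1] = ½[√291.72 − 1] = 8.040.
y₂ = 8.040 × 1.366 = 10.98 ft.

y₂ = 10.98 ft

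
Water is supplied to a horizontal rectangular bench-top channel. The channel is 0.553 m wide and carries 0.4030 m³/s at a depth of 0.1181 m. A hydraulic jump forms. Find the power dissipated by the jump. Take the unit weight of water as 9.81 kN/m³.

q = Q/b = 0.4030/0.553 = 0.7288 m²/s; V₁ = q/y₁ = 6.171 m/s. Fr₁ = V₁/√(g·y₁) = 5.733.
From the momentum equation for a rectangular channel, y₂/y₁ = ½[√(1 + 8Fr₁²) − 1] = ½[√263.92 − 1] = 7.623.
y₂ = 7.623 × 0.1181 = 0.9003 m.
V₂ = q/y₂ = 0.7288/0.9003 = 0.8095 m/s. E₁ = y₁ + V₁²/2g = 2.059 m; E₂ = y₂ + V₂²/2g = 0.9337 m. ΔE = E₁ − E₂ = 1.125 m.
P = γ·Q·ΔE = 9.81 × 0.4030 × 1.125 = 4.448 kW.

P = 4.448 kW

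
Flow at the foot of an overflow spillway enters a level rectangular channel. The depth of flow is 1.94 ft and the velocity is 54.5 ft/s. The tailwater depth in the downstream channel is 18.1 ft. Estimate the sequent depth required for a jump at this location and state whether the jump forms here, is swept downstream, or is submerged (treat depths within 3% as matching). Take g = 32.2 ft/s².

Fr₁ = V₁/√(g·y₁) = 54.5/√(32.2×1.94) = 6.90.
Conjugate-depth relation: y₂/y₁ = ½[√(1 + 8Fr₁²) − 1] = ½[√381.4 − 1] = 9.26.
y₂ = 9.26 × 1.94 = 18.0 ft.
Tailwater y_tw = 18.1 ft: y_tw ≈ y₂, so the jump forms here.

y₂ = 18.0 ft; the jump forms here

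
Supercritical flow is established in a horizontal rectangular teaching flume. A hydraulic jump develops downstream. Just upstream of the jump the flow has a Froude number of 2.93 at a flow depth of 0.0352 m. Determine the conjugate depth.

y₂ = 0.129 m

Fr₁ = 2.93 (given).
Bélanger equation: y₂/y₁ = ½[√(1 + 8Fr₁²) − 1] = ½[√69.68 − 1] = 3.67.
y₂ = 3.67 × 0.0352 = 0.129 m.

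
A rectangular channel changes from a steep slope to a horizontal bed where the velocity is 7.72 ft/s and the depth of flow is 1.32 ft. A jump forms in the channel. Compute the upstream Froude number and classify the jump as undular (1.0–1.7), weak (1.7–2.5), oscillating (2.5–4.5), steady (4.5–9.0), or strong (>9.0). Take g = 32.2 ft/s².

Fr₁ = V₁/√(g·y₁) = 7.72/√(32.2×1.32) = 1.18.
Fr₁ = 1.18 lies in the undular range.

Fr₁ = 1.18; undular jump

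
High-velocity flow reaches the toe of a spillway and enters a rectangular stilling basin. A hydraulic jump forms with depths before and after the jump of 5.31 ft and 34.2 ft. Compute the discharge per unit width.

q = 340 ft²/s

For a rectangular channel the momentum equation gives q² = ½·g·y₁·y₂·(y₁ + y₂) = ½×32.2×5.31×34.2×39.5 = 115519.
q = √115519 = 340 ft²/s.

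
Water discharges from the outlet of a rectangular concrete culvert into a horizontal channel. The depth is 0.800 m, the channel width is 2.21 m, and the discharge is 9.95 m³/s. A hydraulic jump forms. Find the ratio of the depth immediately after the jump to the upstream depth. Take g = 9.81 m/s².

q = Q/b = 9.95/2.21 = 4.50 m²/s; V₁ = q/y₁ = 5.63 m/s. Fr₁ = V₁/√(g·y₁) = 2.01.
From the momentum equation for a rectangular channel, y₂/y₁ = ½[√(1 + 8Fr₁²) − 1] = ½[√33.29 − 1] = 2.38.

y₂/y₁ = 2.38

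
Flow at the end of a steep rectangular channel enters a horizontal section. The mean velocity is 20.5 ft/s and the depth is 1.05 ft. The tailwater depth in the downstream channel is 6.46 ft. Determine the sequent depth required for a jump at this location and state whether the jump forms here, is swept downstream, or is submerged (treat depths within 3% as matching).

y₂ = 4.74 ft; the jump is submerged

Fr₁ = V₁/√(g·y₁) = 20.5/√(32.2×1.05) = 3.53.
From the momentum equation for a rectangular channel, y₂/y₁ = ½[√(1 + 8Fr₁²) − 1] = ½[√100.4 − 1] = 4.51.
y₂ = 4.51 × 1.05 = 4.74 ft.
Tailwater y_tw = 6.46 ft: y_tw > y₂, so the jump is submerged.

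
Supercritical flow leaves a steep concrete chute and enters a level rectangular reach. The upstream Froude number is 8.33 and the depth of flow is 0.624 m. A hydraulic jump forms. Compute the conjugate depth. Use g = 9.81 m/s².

Fr₁ = 8.33 (given).
Sequent-depth ratio: y₂/y₁ = ½[√(1 + 8Fr₁²) − 1] = ½[√556.1 − 1] = 11.3.
y₂ = 11.3 × 0.624 = 7.05 m.

y₂ = 7.05 m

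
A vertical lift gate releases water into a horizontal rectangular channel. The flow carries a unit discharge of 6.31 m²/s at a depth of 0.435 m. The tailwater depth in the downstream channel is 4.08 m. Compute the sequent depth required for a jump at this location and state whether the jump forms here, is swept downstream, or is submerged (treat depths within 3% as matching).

y₂ = 4.11 m; the jump forms here

V₁ = q/y₁ = 6.31/0.435 = 14.5 m/s. Fr₁ = V₁/√(g·y₁) = 14.5/√(9.81×0.435) = 7.02.
Sequent-depth ratio: y₂/y₁ = ½[√(1 + 8Fr₁²) − 1] = ½[√395.5 − 1] = 9.44.
y₂ = 9.44 × 0.435 = 4.11 m.
Tailwater y_tw = 4.08 m: y_tw ≈ y₂, so the jump forms here.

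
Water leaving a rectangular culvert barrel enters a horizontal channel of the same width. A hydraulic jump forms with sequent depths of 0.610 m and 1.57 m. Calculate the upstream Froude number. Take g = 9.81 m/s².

Fr₁ = 2.14

For a rectangular channel the momentum equation gives q² = ½·g·y₁·y₂·(y₁ + y₂) = ½×9.81×0.610×1.57×2.18 = 10.2.
q = √10.2 = 3.20 m²/s.
V₁ = q/y₁ = 5.25 m/s; Fr₁ = V₁/√(g·y₁) = 2.14.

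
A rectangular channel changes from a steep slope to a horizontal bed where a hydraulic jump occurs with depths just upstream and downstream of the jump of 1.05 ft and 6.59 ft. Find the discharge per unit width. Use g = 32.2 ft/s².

q = 29.2 ft²/s

For a rectangular channel the momentum equation gives q² = ½·g·y₁·y₂·(y₁ + y₂) = ½×32.2×1.05×6.59×7.64 = 851.
q = √851 = 29.2 ft²/s.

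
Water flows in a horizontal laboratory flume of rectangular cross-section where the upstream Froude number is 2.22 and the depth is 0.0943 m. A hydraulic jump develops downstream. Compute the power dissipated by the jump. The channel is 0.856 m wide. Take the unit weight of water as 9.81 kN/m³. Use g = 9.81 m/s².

P = 0.0704 kW

Fr₁ = 2.22 (given).
Bélanger equation: y₂/y₁ = ½[√(1 + 8Fr₁²) − 1] = ½[√40.43 − 1] = 2.68.
y₂ = 2.68 × 0.0943 = 0.253 m.
Head loss: ΔE = (y₂ − y₁)³/(4y₁y₂) = (0.253 − 0.0943)³/(4×0.0943×0.253) = 0.00397/0.0953 = 0.0417 m.
V₁ = Fr₁·√(g·y₁) = 2.22×√(9.81×0.0943) = 2.14 m/s; q = V₁·y₁ = 0.201 m²/s. Q = q·b = 0.201 × 0.856 = 0.172 m³/s. P = γ·Q·ΔE = 9.81 × 0.172 × 0.0417 = 0.0704 kW.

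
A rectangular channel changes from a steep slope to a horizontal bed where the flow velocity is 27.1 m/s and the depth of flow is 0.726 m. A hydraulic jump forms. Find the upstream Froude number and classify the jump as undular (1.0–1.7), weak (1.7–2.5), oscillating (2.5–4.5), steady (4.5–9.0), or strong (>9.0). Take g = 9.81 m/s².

Fr₁ = V₁/√(g·y₁) = 27.1/√(9.81×0.726) = 10.2.
Fr₁ = 10.2 lies in the strong range.

Fr₁ = 10.2; strong jump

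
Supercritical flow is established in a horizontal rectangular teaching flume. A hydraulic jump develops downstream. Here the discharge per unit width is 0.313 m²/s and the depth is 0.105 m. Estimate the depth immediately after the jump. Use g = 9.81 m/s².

V₁ = q/y₁ = 0.313/0.105 = 2.98 m/s. Fr₁ = V₁/√(g·y₁) = 2.98/√(9.81×0.105) = 2.94.
By Bélanger, y₂/y₁ = ½[√(1 + 8Fr₁²) − 1] = ½[√70.01 − 1] = 3.68.
y₂ = 3.68 × 0.105 = 0.387 m.

y₂ = 0.387 m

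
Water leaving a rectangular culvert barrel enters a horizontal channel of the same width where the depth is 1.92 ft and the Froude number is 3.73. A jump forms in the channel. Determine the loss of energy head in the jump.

ΔE = 5.48 ft

Fr₁ = 3.73 (given).
Conjugate-depth relation: y₂/y₁ = ½[√(1 + 8Fr₁²) − 1] = ½[√112.3 − 1] = 4.80.
y₂ = 4.80 × 1.92 = 9.21 ft.
V₁ = Fr₁·√(g·y₁) = 3.73×√(32.2×1.92) = 29.3 ft/s; q = V₁·y₁ = 56.3 ft²/s. V₂ = q/y₂ = 56.3/9.21 = 6.11 ft/s. E₁ = y₁ + V₁²/2g = 15.3 ft; E₂ = y₂ + V₂²/2g = 9.79 ft. ΔE = E₁ − E₂ = 5.48 ft.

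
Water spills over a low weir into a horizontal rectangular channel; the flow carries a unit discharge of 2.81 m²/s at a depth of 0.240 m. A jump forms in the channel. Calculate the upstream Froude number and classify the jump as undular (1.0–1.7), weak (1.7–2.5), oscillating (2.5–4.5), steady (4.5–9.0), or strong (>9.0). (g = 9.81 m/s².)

V₁ = q/y₁ = 2.81/0.240 = 11.7 m/s. Fr₁ = V₁/√(g·y₁) = 11.7/√(9.81×0.240) = 7.63.
Fr₁ = 7.63 lies in the steady range.

Fr₁ = 7.63; steady jump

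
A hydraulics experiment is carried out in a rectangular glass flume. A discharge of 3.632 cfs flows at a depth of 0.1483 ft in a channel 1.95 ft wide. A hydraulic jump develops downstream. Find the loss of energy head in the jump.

q = Q/b = 3.632/1.95 = 1.863 ft²/s; V₁ = q/y₁ = 12.56 ft/s. Fr₁ = V₁/√(g·y₁) = 5.747.
From the momentum equation for a rectangular channel, y₂/y₁ = ½[√(1 + 8Fr₁²) − 1] = ½[√265.26 − 1] = 7.643.
y₂ = 7.643 × 0.1483 = 1.134 ft.
Head loss: ΔE = (y₂ − y₁)³/(4y₁y₂) = (1.134 − 0.1483)³/(4×0.1483×1.134) = 0.9563/0.6724 = 1.422 ft.

ΔE = 1.422 ft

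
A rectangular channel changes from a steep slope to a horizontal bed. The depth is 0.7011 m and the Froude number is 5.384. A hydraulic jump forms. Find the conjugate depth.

y₂ = 4.999 m

Fr₁ = 5.384 (given).
From the momentum equation for a rectangular channel, y₂/y₁ = ½[√(1 + 8Fr₁²) − 1] = ½[√232.90 − 1] = 7.131.
y₂ = 7.131 × 0.7011 = 4.999 m.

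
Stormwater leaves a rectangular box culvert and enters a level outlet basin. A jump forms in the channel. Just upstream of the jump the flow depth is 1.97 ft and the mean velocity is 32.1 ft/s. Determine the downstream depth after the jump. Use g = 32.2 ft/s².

y₂ = 10.3 ft

Fr₁ = V₁/√(g·y₁) = 32.1/√(32.2×1.97) = 4.03.
By Bélanger, y₂/y₁ = ½[√(1 + 8Fr₁²) − 1] = ½[√131.0 − 1] = 5.22.
y₂ = 5.22 × 1.97 = 10.3 ft.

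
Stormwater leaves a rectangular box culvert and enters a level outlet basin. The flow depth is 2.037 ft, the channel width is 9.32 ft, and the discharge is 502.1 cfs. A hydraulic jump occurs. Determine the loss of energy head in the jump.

q = Q/b = 502.1/9.32 = 53.87 ft²/s; V₁ = q/y₁ = 26.45 ft/s. Fr₁ = V₁/√(g·y₁) = 3.266.
Bélanger equation: y₂/y₁ = ½[√(1 + 8Fr₁²) − 1] = ½[√86.312 − 1] = 4.145.
y₂ = 4.145 × 2.037 = 8.444 ft.
V₂ = q/y₂ = 53.87/8.444 = 6.380 ft/s. E₁ = y₁ + V₁²/2g = 12.90 ft; E₂ = y₂ + V₂²/2g = 9.076 ft. ΔE = E₁ − E₂ = 3.822 ft.

ΔE = 3.822 ft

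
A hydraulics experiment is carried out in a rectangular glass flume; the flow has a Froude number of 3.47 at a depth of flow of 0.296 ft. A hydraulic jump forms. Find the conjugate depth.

Fr₁ = 3.47 (given).
From the momentum equation for a rectangular channel, y₂/y₁ = ½[√(1 + 8Fr₁²) − 1] = ½[√97.33 − 1] = 4.43.
y₂ = 4.43 × 0.296 = 1.31 ft.

y₂ = 1.31 ft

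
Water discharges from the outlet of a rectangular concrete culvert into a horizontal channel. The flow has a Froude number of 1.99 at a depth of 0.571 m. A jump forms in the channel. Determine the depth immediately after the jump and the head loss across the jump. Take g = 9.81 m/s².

Fr₁ = 1.99 (given).
Sequent-depth ratio: y₂/y₁ = ½[√(1 + 8Fr₁²) − 1] = ½[√32.68 − 1] = 2.36.
y₂ = 2.36 × 0.571 = 1.35 m.
V₁ = Fr₁·√(g·y₁) = 1.99×√(9.81×0.571) = 4.71 m/s; q = V₁·y₁ = 2.69 m²/s. V₂ = q/y₂ = 2.69/1.35 = 2.00 m/s. E₁ = y₁ + V₁²/2g = 1.70 m; E₂ = y₂ + V₂²/2g = 1.55 m. ΔE = E₁ − E₂ = 0.152 m.

y₂ = 1.35 m; ΔE = 0.152 m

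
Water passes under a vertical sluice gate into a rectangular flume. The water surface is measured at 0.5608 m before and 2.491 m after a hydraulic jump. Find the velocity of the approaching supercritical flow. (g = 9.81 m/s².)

V₁ = 8.154 m/s

For a rectangular channel the momentum equation gives q² = ½·g·y₁·y₂·(y₁ + y₂) = ½×9.81×0.5608×2.491×3.052 = 20.91.
q = √20.91 = 4.573 m²/s.
V₁ = q/y₁ = 4.573/0.5608 = 8.154 m/s.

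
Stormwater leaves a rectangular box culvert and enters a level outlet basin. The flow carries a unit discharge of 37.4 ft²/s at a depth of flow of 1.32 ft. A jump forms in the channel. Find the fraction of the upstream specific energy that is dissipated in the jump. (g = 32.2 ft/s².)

V₁ = q/y₁ = 37.4/1.32 = 28.3 ft/s. Fr₁ = V₁/√(g·y₁) = 28.3/√(32.2×1.32) = 4.35.
Sequent-depth ratio: y₂/y₁ = ½[√(1 + 8Fr₁²) − 1] = ½[√152.1 − 1] = 5.67.
y₂ = 5.67 × 1.32 = 7.48 ft.
E₁ = y₁ + V₁²/2g = 13.8 ft. ΔE = (y₂ − y₁)³/(4y₁y₂) = 5.92 ft. ΔE/E₁ = 5.92/13.8 = 0.429.

ΔE/E₁ = 0.429 (42.9%)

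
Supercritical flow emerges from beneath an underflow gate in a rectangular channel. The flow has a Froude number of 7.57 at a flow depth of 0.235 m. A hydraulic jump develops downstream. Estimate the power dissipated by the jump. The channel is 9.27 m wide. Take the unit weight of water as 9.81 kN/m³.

Fr₁ = 7.57 (given).
From the momentum equation for a rectangular channel, y₂/y₁ = ½[√(1 + 8Fr₁²) − 1] = ½[√459.4 − 1] = 10.2.
y₂ = 10.2 × 0.235 = 2.40 m.
V₁ = Fr₁·√(g·y₁) = 7.57×√(9.81×0.235) = 11.5 m/s; q = V₁·y₁ = 2.70 m²/s. V₂ = q/y₂ = 2.70/2.40 = 1.12 m/s. E₁ = y₁ + V₁²/2g = 6.97 m; E₂ = y₂ + V₂²/2g = 2.47 m. ΔE = E₁ − E₂ = 4.50 m.
Q = q·b = 2.70 × 9.27 = 25.0 m³/s. P = γ·Q·ΔE = 9.81 × 25.0 × 4.50 = 1106 kW.

P = 1106 kW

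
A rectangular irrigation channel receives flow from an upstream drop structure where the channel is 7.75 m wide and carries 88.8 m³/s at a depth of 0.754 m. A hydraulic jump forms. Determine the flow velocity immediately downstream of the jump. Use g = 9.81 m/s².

q = Q/b = 88.8/7.75 = 11.5 m²/s; V₁ = q/y₁ = 15.2 m/s. Fr₁ = V₁/√(g·y₁) = 5.59.
From the momentum equation for a rectangular channel, y₂/y₁ = ½[√(1 + 8Fr₁²) − 1] = ½[√250.8 − 1] = 7.42.
y₂ = 7.42 × 0.754 = 5.59 m.
V₂ = q/y₂ = 11.5/5.59 = 2.05 m/s.

V₂ = 2.05 m/s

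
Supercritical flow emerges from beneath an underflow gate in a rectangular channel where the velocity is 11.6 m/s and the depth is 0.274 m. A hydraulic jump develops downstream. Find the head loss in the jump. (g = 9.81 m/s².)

ΔE = 4.45 m

Fr₁ = V₁/√(g·y₁) = 11.6/√(9.81×0.274) = 7.08.
From the momentum equation for a rectangular channel, y₂/y₁ = ½[√(1 + 8Fr₁²) − 1] = ½[√401.5 − 1] = 9.52.
y₂ = 9.52 × 0.274 = 2.61 m.
Head loss: ΔE = (y₂ − y₁)³/(4y₁y₂) = (2.61 − 0.274)³/(4×0.274×2.61) = 12.7/2.86 = 4.45 m.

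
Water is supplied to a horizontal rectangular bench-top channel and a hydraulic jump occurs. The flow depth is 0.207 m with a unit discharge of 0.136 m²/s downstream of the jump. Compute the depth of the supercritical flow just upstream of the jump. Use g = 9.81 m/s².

y₁ = 0.0666 m

V₂ = q/y₂ = 0.136/0.207 = 0.657 m/s; Fr₂ = V₂/√(g·y₂) = 0.461.
The Bélanger relation is symmetric: y₁/y₂ = ½[√(1 + 8Fr₂²) − 1] = ½[√2.701 − 1] = 0.322.
y₁ = 0.322 × 0.207 = 0.0666 m.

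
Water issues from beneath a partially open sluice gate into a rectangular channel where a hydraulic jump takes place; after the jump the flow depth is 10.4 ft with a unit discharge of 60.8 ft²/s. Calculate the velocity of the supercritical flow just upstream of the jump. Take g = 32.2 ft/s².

V₂ = q/y₂ = 60.8/10.4 = 5.85 ft/s; Fr₂ = V₂/√(g·y₂) = 0.319.
Applying the sequent-depth relation in reverse, y₁/y₂ = ½[√(1 + 8Fr₂²) − 1] = ½[√1.816 − 1] = 0.174.
y₁ = 0.174 × 10.4 = 1.81 ft.
V₁ = q/y₁ = 60.8/1.81 = 33.6 ft/s.

V₁ = 33.6 ft/s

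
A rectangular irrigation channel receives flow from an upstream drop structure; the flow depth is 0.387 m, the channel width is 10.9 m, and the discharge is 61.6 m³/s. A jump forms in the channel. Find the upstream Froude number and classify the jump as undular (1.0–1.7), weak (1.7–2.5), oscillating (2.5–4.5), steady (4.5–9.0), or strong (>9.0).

Fr₁ = 7.49; steady jump

q = Q/b = 61.6/10.9 = 5.65 m²/s; V₁ = q/y₁ = 14.6 m/s. Fr₁ = V₁/√(g·y₁) = 7.49.
Fr₁ = 7.49 lies in the steady range.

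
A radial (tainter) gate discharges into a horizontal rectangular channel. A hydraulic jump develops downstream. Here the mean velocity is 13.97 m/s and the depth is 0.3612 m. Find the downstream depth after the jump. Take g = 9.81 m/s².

y₂ = 3.615 m

Fr₁ = V₁/√(g·y₁) = 13.97/√(9.81×0.3612) = 7.421.
Bélanger equation: y₂/y₁ = ½[√(1 + 8Fr₁²) − 1] = ½[√441.62 − 1] = 10.01.
y₂ = 10.01 × 0.3612 = 3.615 m.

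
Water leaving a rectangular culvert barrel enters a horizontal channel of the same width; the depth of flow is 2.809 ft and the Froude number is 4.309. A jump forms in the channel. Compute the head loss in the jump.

Fr₁ = 4.309 (given).
Bélanger equation: y₂/y₁ = ½[√(1 + 8Fr₁²) − 1] = ½[√149.54 − 1] = 5.614.
y₂ = 5.614 × 2.809 = 15.77 ft.
Head loss: ΔE = (y₂ − y₁)³/(4y₁y₂) = (15.77 − 2.809)³/(4×2.809×15.77) = 2178/177.2 = 12.29 ft.

ΔE = 12.29 ft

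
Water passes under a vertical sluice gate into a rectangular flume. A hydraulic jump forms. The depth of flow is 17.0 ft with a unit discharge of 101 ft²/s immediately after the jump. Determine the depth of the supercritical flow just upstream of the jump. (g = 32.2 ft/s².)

V₂ = q/y₂ = 101/17.0 = 5.94 ft/s; Fr₂ = V₂/√(g·y₂) = 0.254.
From the momentum equation (using Fr₂), y₁/y₂ = ½[√(1 + 8Fr₂²) − 1] = ½[√1.516 − 1] = 0.116.
y₁ = 0.116 × 17.0 = 1.97 ft.

y₁ = 1.97 ft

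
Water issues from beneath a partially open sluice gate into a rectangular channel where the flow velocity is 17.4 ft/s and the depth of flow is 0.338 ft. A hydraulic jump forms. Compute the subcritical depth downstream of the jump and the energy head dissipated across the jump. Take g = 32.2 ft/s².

y₂ = 2.36 ft; ΔE = 2.58 ft

Fr₁ = V₁/√(g·y₁) = 17.4/√(32.2×0.338) = 5.27.
Bélanger equation: y₂/y₁ = ½[√(1 + 8Fr₁²) − 1] = ½[√223.5 − 1] = 6.98.
y₂ = 6.98 × 0.338 = 2.36 ft.
Head loss: ΔE = (y₂ − y₁)³/(4y₁y₂) = (2.36 − 0.338)³/(4×0.338×2.36) = 8.24/3.19 = 2.58 ft.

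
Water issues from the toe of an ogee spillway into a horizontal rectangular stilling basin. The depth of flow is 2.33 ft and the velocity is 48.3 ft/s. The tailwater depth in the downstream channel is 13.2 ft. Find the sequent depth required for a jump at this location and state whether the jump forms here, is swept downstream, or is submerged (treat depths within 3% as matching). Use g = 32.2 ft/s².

Fr₁ = V₁/√(g·y₁) = 48.3/√(32.2×2.33) = 5.58.
Sequent-depth ratio: y₂/y₁ = ½[√(1 + 8Fr₁²) − 1] = ½[√249.8 − 1] = 7.40.
y₂ = 7.40 × 2.33 = 17.2 ft.
Tailwater y_tw = 13.2 ft: y_tw < y₂, so the jump is swept downstream.

y₂ = 17.2 ft; the jump is swept downstream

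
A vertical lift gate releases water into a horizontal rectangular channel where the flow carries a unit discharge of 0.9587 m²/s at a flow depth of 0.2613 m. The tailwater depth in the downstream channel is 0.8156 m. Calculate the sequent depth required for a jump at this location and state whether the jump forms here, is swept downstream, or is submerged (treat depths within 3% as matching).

y₂ = 0.7262 m; the jump is submerged

V₁ = q/y₁ = 0.9587/0.2613 = 3.669 m/s. Fr₁ = V₁/√(g·y₁) = 3.669/√(9.81×0.2613) = 2.292.
Conjugate-depth relation: y₂/y₁ = ½[√(1 + 8Fr₁²) − 1] = ½[√43.012 − 1] = 2.779.
y₂ = 2.779 × 0.2613 = 0.7262 m.
Tailwater y_tw = 0.8156 m: y_tw > y₂, so the jump is submerged.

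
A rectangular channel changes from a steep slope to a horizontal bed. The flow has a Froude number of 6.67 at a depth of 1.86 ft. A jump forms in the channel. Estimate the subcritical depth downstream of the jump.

Fr₁ = 6.67 (given).
By Bélanger, y₂/y₁ = ½[√(1 + 8Fr₁²) − 1] = ½[√356.9 − 1] = 8.95.
y₂ = 8.95 × 1.86 = 16.6 ft.

y₂ = 16.6 ft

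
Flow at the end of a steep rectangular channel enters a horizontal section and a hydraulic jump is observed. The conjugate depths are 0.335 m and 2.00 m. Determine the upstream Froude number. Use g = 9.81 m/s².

Fr₁ = 4.56

For a rectangular channel the momentum equation gives q² = ½·g·y₁·y₂·(y₁ + y₂) = ½×9.81×0.335×2.00×2.33 = 7.67.
q = √7.67 = 2.77 m²/s.
V₁ = q/y₁ = 8.27 m/s; Fr₁ = V₁/√(g·y₁) = 4.56.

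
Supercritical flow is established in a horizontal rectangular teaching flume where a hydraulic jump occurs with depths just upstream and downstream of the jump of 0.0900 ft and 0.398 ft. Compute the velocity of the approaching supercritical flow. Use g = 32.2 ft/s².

V₁ = 5.89 ft/s

For a rectangular channel the momentum equation gives q² = ½·g·y₁·y₂·(y₁ + y₂) = ½×32.2×0.0900×0.398×0.488 = 0.281.
q = √0.281 = 0.531 ft²/s.
V₁ = q/y₁ = 0.531/0.0900 = 5.89 ft/s.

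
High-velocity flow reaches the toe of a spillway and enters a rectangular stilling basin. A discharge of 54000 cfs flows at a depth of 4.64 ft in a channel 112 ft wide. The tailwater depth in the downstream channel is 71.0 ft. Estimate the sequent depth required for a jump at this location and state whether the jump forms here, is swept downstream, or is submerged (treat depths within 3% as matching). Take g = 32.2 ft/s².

q = Q/b = 54000/112 = 482 ft²/s; V₁ = q/y₁ = 104 ft/s. Fr₁ = V₁/√(g·y₁) = 8.50.
From the momentum equation for a rectangular channel, y₂/y₁ = ½[√(1 + 8Fr₁²) − 1] = ½[√579.1 − 1] = 11.5.
y₂ = 11.5 × 4.64 = 53.5 ft.
Tailwater y_tw = 71.0 ft: y_tw > y₂, so the jump is submerged.

y₂ = 53.5 ft; the jump is submerged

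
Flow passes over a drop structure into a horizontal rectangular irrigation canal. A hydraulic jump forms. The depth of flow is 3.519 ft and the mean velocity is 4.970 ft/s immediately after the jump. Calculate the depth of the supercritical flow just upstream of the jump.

Fr₂ = V₂/√(g·y₂) = 4.970/√(32.2×3.519) = 0.4669.
Since the conjugate-depth ratio holds either way, y₁/y₂ = ½[√(1 + 8Fr₂²) − 1] = ½[√2.7439 − 1] = 0.3282.
y₁ = 0.3282 × 3.519 = 1.155 ft.

y₁ = 1.155 ft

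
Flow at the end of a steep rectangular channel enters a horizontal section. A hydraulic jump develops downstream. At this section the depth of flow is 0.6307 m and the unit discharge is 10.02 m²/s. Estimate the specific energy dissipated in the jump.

ΔE = 7.929 m

V₁ = q/y₁ = 10.02/0.6307 = 15.89 m/s. Fr₁ = V₁/√(g·y₁) = 15.89/√(9.81×0.6307) = 6.387.
Conjugate-depth relation: y₂/y₁ = ½[√(1 + 8Fr₁²) − 1] = ½[√327.35 − 1] = 8.546.
y₂ = 8.546 × 0.6307 = 5.390 m.
Head loss: ΔE = (y₂ − y₁)³/(4y₁y₂) = (5.390 − 0.6307)³/(4×0.6307×5.390) = 107.8/13.60 = 7.929 m.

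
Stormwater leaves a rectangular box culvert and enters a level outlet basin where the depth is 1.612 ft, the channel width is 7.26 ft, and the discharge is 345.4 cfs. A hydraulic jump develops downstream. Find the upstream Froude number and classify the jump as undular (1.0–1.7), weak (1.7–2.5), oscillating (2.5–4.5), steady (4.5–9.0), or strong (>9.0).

Fr₁ = 4.096; oscillating jump

q = Q/b = 345.4/7.26 = 47.58 ft²/s; V₁ = q/y₁ = 29.51 ft/s. Fr₁ = V₁/√(g·y₁) = 4.096.
Fr₁ = 4.096 lies in the oscillating range.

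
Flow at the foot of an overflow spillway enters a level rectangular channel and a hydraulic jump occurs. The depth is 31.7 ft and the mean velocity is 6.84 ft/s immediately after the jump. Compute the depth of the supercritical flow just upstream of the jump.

Fr₂ = V₂/√(g·y₂) = 6.84/√(32.2×31.7) = 0.214.
Since the conjugate-depth ratio holds either way, y₁/y₂ = ½[√(1 + 8Fr₂²) − 1] = ½[√1.367 − 1] = 0.0845.
y₁ = 0.0845 × 31.7 = 2.68 ft.

y₁ = 2.68 ft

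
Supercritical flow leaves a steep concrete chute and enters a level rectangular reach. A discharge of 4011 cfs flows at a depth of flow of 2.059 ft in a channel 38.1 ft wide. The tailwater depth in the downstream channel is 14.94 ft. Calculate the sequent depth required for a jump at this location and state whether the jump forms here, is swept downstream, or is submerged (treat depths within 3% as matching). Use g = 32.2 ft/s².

y₂ = 17.28 ft; the jump is swept downstream

q = Q/b = 4011/38.1 = 105.3 ft²/s; V₁ = q/y₁ = 51.13 ft/s. Fr₁ = V₁/√(g·y₁) = 6.279.
Sequent-depth ratio: y₂/y₁ = ½[√(1 + 8Fr₁²) − 1] = ½[√316.44 − 1] = 8.394.
y₂ = 8.394 × 2.059 = 17.28 ft.
Tailwater y_tw = 14.94 ft: y_tw < y₂, so the jump is swept downstream.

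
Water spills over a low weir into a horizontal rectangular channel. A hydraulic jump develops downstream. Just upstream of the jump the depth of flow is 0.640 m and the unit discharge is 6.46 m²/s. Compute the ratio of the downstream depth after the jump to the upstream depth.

y₂/y₁ = 5.22

V₁ = q/y₁ = 6.46/0.640 = 10.1 m/s. Fr₁ = V₁/√(g·y₁) = 10.1/√(9.81×0.640) = 4.03.
From the momentum equation for a rectangular channel, y₂/y₁ = ½[√(1 + 8Fr₁²) − 1] = ½[√130.8 − 1] = 5.22.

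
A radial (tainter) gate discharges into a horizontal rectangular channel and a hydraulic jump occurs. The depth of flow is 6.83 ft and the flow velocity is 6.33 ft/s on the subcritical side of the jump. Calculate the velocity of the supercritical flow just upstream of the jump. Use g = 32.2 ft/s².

V₁ = 22.3 ft/s

Fr₂ = V₂/√(g·y₂) = 6.33/√(32.2×6.83) = 0.427.
From the momentum equation (using Fr₂), y₁/y₂ = ½[√(1 + 8Fr₂²) − 1] = ½[√2.458 − 1] = 0.284.
y₁ = 0.284 × 6.83 = 1.94 ft.
V₁ = q/y₁ = 43.2/1.94 = 22.3 ft/s.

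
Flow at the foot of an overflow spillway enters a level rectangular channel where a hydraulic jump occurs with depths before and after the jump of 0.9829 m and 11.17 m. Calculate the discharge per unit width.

q = 25.58 m²/s

For a rectangular channel the momentum equation gives q² = ½·g·y₁·y₂·(y₁ + y₂) = ½×9.81×0.9829×11.17×12.15 = 654.5.
q = √654.5 = 25.58 m²/s.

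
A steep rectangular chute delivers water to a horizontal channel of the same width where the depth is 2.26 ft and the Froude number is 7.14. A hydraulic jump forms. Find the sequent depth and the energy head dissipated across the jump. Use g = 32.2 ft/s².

y₂ = 21.7 ft; ΔE = 37.5 ft

Fr₁ = 7.14 (given).
By Bélanger, y₂/y₁ = ½[√(1 + 8Fr₁²) − 1] = ½[√408.8 − 1] = 9.61.
y₂ = 9.61 × 2.26 = 21.7 ft.
V₁ = Fr₁·√(g·y₁) = 7.14×√(32.2×2.26) = 60.9 ft/s; q = V₁·y₁ = 138 ft²/s. V₂ = q/y₂ = 138/21.7 = 6.34 ft/s. E₁ = y₁ + V₁²/2g = 59.9 ft; E₂ = y₂ + V₂²/2g = 22.3 ft. ΔE = E₁ − E₂ = 37.5 ft.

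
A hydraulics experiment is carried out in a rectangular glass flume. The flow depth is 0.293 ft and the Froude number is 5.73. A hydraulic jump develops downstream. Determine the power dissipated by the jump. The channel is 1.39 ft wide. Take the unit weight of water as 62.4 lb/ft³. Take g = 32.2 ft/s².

P = 2.27 hp

Fr₁ = 5.73 (given).
By Bélanger, y₂/y₁ = ½[√(1 + 8Fr₁²) − 1] = ½[√263.7 − 1] = 7.62.
y₂ = 7.62 × 0.293 = 2.23 ft.
Head loss: ΔE = (y₂ − y₁)³/(4y₁y₂) = (2.23 − 0.293)³/(4×0.293×2.23) = 7.29/2.62 = 2.79 ft.
V₁ = Fr₁·√(g·y₁) = 5.73×√(32.2×0.293) = 17.6 ft/s; q = V₁·y₁ = 5.16 ft²/s. Q = q·b = 5.16 × 1.39 = 7.17 cfs. P = γ·Q·ΔE/550 = 62.4 × 7.17 × 2.79 / 550 = 2.27 hp.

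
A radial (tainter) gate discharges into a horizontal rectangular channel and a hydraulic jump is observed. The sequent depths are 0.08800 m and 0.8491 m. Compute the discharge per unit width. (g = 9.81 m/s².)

For a rectangular channel the momentum equation gives q² = ½·g·y₁·y₂·(y₁ + y₂) = ½×9.81×0.08800×0.8491×0.9371 = 0.3435.
q = √0.3435 = 0.5860 m²/s.

q = 0.5860 m²/s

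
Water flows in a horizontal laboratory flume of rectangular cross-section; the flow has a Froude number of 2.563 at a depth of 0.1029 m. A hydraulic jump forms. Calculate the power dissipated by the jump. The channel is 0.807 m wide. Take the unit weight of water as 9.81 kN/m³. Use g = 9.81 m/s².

P = 0.1719 kW

Fr₁ = 2.563 (given).
From the momentum equation for a rectangular channel, y₂/y₁ = ½[√(1 + 8Fr₁²) − 1] = ½[√53.552 − 1] = 3.159.
y₂ = 3.159 × 0.1029 = 0.3251 m.
Head loss: ΔE = (y₂ − y₁)³/(4y₁y₂) = (0.3251 − 0.1029)³/(4×0.1029×0.3251) = 0.01096/0.1338 = 0.08195 m.
V₁ = Fr₁·√(g·y₁) = 2.563×√(9.81×0.1029) = 2.575 m/s; q = V₁·y₁ = 0.2650 m²/s. Q = q·b = 0.2650 × 0.807 = 0.2138 m³/s. P = γ·Q·ΔE = 9.81 × 0.2138 × 0.08195 = 0.1719 kW.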